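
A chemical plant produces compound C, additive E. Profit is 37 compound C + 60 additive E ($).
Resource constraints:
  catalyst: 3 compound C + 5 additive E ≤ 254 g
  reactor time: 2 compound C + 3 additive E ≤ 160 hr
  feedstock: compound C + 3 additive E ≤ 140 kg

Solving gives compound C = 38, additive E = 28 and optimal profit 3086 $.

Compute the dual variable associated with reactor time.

5

Binding: catalyst and reactor time. Non-binding: feedstock (18 unused).
By complementary slackness, y = 0 for the non-binding constraint.
From A_Bᵀ y = c: 3·y_catalyst + 2·y_reactor time = 37; 5·y_catalyst + 3·y_reactor time = 60.
→ y_catalyst = 9 and y_reactor time = 5.
Shadow price of reactor time = 5.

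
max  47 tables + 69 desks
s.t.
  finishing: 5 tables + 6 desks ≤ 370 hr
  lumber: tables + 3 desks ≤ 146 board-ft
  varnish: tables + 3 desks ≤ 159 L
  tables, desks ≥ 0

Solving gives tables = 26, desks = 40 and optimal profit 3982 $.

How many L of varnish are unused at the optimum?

varnish used = 1·26 + 3·40 = 146; slack = 159 − 146 = 13.

13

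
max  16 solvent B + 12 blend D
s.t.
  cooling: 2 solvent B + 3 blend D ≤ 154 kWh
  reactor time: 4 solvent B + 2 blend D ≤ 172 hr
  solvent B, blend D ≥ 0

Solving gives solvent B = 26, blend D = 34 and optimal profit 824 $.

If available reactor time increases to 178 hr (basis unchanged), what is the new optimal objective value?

842

Check each constraint at x*: cooling 154/154 (tight); reactor time 172/172 (tight).
From A_Bᵀ y = c: 2·y_cooling + 4·y_reactor time = 16; 3·y_cooling + 2·y_reactor time = 12.
→ y_cooling = 2 and y_reactor time = 3.
Δz = y_reactor time·Δb = 3 × (6) = 18, so new z* = 824 + 18 = 842.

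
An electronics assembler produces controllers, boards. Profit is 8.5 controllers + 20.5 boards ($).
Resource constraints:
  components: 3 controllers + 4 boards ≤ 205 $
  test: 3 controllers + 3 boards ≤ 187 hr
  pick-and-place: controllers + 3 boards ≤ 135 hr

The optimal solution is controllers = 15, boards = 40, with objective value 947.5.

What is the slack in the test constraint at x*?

22

test used = 3·15 + 3·40 = 165; slack = 187 − 165 = 22.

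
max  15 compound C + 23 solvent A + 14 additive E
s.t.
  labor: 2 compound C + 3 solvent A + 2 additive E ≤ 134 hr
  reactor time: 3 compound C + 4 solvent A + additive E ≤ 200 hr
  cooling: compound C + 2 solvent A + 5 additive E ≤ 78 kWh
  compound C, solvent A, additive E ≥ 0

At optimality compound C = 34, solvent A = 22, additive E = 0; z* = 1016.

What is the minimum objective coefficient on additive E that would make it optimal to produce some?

Check each constraint at x*: labor 134/134 (tight); reactor time 190/200 (slack 10); cooling 78/78 (tight).
By complementary slackness, y = 0 for the non-binding constraint.
From A_Bᵀ y = c: 2·y_labor + 1·y_cooling = 15; 3·y_labor + 2·y_cooling = 23.
This yields shadow prices y_labor = 7, y_cooling = 1.
additive E enters the basis when its profit ≥ yᵀa₃ = 7·2 + 1·5 = 19.

19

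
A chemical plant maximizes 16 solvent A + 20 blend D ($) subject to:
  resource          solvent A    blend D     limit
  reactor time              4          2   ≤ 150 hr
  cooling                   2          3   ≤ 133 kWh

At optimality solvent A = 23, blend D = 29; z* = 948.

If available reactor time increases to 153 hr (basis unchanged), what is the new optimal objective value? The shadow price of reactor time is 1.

951

Δb = 3, so new z* = 948 + (1)·(3) = 948 + 3 = 951.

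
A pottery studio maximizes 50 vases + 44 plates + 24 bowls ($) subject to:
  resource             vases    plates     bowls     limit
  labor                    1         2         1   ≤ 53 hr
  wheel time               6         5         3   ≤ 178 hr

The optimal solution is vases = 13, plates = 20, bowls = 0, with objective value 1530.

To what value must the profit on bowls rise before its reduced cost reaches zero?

At the optimum: labor uses 53 of 53 (binding); wheel time uses 178 of 178 (binding).
Dual feasibility on the basic columns requires 1·y_labor + 6·y_wheel time = 50, 2·y_labor + 5·y_wheel time = 44.
→ y_labor = 2 and y_wheel time = 8.
bowls enters the basis when its profit ≥ yᵀa₃ = 2·1 + 8·3 = 26.

26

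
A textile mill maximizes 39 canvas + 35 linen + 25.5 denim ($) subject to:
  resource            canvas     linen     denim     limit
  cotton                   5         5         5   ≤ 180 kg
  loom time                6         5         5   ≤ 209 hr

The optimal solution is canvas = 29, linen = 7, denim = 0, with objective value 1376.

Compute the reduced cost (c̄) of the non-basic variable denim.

-9.5

Check each constraint at x*: cotton 180/180 (tight); loom time 209/209 (tight).
The binding rows give the dual system: 5·y_cotton + 6·y_loom time = 39 and 5·y_cotton + 5·y_loom time = 35.
→ y_cotton = 3 and y_loom time = 4.
Reduced cost of denim: c₃ − yᵀa₃ = 25.5 − (3·5 + 4·5) = 25.5 − 35 = -9.5.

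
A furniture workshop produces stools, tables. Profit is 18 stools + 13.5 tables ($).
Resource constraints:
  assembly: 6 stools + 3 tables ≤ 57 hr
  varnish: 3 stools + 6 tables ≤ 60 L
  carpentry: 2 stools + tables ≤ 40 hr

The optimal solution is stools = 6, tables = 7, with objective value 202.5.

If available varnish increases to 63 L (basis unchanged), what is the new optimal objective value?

Binding: assembly and varnish. Non-binding: carpentry (21 unused).
Since carpentry is not tight, its dual is 0.
From A_Bᵀ y = c: 6·y_assembly + 3·y_varnish = 18; 3·y_assembly + 6·y_varnish = 13.5.
Solving: y_assembly = 2.5, y_varnish = 1.
Δz = y_varnish·Δb = 1 × (3) = 3, so new z* = 202.5 + 3 = 205.5.

205.5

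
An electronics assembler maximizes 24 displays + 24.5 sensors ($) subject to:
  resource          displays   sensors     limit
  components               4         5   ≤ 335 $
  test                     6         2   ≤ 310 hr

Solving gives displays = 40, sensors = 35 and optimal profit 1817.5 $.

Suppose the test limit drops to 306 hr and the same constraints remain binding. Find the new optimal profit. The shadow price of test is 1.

1813.5

Δb = -4, so new z* = 1817.5 + (1)·(-4) = 1817.5 − 4 = 1813.5.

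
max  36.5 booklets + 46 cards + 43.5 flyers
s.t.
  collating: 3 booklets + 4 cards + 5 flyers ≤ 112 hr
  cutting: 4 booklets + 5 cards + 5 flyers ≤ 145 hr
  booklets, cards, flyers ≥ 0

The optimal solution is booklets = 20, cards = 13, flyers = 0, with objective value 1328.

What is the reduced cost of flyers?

-4

Both collating and cutting are binding at x*.
Dual feasibility on the basic columns requires 3·y_collating + 4·y_cutting = 36.5, 4·y_collating + 5·y_cutting = 46.
Solving: y_collating = 1.5, y_cutting = 8.
Reduced cost of flyers: c₃ − yᵀa₃ = 43.5 − (1.5·5 + 8·5) = 43.5 − 47.5 = -4.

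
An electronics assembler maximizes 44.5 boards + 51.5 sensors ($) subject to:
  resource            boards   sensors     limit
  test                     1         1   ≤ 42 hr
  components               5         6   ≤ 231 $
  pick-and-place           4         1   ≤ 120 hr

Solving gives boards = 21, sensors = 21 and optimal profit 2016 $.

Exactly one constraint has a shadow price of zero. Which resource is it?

test: 42/42 (binding)
components: 231/231 (binding)
pick-and-place: 105/120 (slack 15)
By complementary slackness, a constraint with positive slack has shadow price 0 → pick-and-place.

pick-and-place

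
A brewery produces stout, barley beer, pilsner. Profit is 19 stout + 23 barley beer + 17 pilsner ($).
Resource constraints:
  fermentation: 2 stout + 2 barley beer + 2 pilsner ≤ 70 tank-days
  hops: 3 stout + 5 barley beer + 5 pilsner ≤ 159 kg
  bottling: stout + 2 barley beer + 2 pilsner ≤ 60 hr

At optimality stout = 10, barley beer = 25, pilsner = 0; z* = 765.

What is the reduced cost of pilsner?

-6

Binding: fermentation and bottling. Non-binding: hops (4 unused).
By complementary slackness, y = 0 for the non-binding constraint.
Dual feasibility on the basic columns requires 2·y_fermentation + 1·y_bottling = 19, 2·y_fermentation + 2·y_bottling = 23.
Solving: y_fermentation = 7.5, y_bottling = 4.
Reduced cost of pilsner: c₃ − yᵀa₃ = 17 − (7.5·2 + 4·2) = 17 − 23 = -6.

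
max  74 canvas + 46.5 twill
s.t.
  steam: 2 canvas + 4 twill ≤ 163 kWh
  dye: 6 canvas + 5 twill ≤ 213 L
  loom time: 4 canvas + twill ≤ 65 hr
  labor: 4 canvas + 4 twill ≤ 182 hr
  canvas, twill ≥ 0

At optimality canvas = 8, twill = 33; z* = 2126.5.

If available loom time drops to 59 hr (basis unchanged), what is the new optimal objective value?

Binding: dye and loom time. Non-binding: steam (15 unused), labor (18 unused).
Since steam, labor are not tight, their duals are 0.
From A_Bᵀ y = c: 6·y_dye + 4·y_loom time = 74; 5·y_dye + 1·y_loom time = 46.5.
→ y_dye = 8 and y_loom time = 6.5.
Δz = y_loom time·Δb = 6.5 × (-6) = -39, so new z* = 2126.5 − 39 = 2087.5.

2087.5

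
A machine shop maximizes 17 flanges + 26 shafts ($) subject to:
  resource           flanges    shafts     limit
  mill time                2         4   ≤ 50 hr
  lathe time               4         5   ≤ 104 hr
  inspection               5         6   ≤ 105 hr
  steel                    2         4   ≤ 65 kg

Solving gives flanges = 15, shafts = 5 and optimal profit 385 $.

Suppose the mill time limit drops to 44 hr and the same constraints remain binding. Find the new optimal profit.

364

Binding: mill time and inspection. Non-binding: lathe time (19 unused), steel (15 unused).
Since lathe time, steel are not tight, their duals are 0.
From A_Bᵀ y = c: 2·y_mill time + 5·y_inspection = 17; 4·y_mill time + 6·y_inspection = 26.
→ y_mill time = 3.5 and y_inspection = 2.
Δz = y_mill time·Δb = 3.5 × (-6) = -21, so new z* = 385 − 21 = 364.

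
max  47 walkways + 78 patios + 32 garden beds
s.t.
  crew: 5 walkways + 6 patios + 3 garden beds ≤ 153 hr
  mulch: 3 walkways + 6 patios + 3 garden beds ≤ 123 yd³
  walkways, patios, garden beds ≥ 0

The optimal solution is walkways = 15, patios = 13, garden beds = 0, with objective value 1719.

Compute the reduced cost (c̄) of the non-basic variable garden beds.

-7

Check each constraint at x*: crew 153/153 (tight); mulch 123/123 (tight).
From A_Bᵀ y = c: 5·y_crew + 3·y_mulch = 47; 6·y_crew + 6·y_mulch = 78.
This yields shadow prices y_crew = 4, y_mulch = 9.
Reduced cost of garden beds: c₃ − yᵀa₃ = 32 − (4·3 + 9·3) = 32 − 39 = -7.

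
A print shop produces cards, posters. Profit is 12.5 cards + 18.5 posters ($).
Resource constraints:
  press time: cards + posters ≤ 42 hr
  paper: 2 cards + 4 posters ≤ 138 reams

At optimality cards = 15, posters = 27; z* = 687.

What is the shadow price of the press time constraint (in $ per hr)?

Both press time and paper are binding at x*.
The binding rows give the dual system: 1·y_press time + 2·y_paper = 12.5 and 1·y_press time + 4·y_paper = 18.5.
This yields shadow prices y_press time = 6.5, y_paper = 3.
Shadow price of press time = 6.5.

6.5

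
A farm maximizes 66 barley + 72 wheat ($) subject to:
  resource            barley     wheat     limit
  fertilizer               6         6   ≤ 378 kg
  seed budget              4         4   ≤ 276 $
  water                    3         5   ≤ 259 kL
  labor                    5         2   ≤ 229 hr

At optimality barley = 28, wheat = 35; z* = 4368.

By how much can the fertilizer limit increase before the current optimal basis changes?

12

Binding constraints: fertilizer, water. The basis is B = [[6,6],[3,5]] with det 12.
Per unit increase in fertilizer, x* moves by d = (0.4167, -0.25).
The basis stays optimal until labor becomes binding; allowable increase = 12 kg.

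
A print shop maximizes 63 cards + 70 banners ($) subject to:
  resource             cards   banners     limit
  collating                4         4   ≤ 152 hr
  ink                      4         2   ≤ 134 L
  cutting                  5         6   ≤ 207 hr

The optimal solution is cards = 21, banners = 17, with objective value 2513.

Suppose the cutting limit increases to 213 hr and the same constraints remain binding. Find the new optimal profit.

Binding: collating and cutting. Non-binding: ink (16 unused).
Since ink is not tight, its dual is 0.
From A_Bᵀ y = c: 4·y_collating + 5·y_cutting = 63; 4·y_collating + 6·y_cutting = 70.
→ y_collating = 7 and y_cutting = 7.
Δz = y_cutting·Δb = 7 × (6) = 42, so new z* = 2513 + 42 = 2555.

2555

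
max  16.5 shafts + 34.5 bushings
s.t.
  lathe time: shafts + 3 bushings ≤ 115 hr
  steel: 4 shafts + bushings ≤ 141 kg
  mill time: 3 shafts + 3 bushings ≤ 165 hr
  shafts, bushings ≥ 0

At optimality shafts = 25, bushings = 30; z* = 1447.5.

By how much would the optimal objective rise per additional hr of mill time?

2.5

Binding: lathe time and mill time. Non-binding: steel (11 unused).
Since steel is not tight, its dual is 0.
The binding rows give the dual system: 1·y_lathe time + 3·y_mill time = 16.5 and 3·y_lathe time + 3·y_mill time = 34.5.
Solving: y_lathe time = 9, y_mill time = 2.5.
Shadow price of mill time = 2.5.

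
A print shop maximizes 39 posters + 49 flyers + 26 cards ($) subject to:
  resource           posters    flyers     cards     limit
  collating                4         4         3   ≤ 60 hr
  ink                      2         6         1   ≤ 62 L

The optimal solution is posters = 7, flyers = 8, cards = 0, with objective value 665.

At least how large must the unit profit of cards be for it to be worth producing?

At the optimum: collating uses 60 of 60 (binding); ink uses 62 of 62 (binding).
From A_Bᵀ y = c: 4·y_collating + 2·y_ink = 39; 4·y_collating + 6·y_ink = 49.
→ y_collating = 8.5 and y_ink = 2.5.
cards enters the basis when its profit ≥ yᵀa₃ = 8.5·3 + 2.5·1 = 28.

28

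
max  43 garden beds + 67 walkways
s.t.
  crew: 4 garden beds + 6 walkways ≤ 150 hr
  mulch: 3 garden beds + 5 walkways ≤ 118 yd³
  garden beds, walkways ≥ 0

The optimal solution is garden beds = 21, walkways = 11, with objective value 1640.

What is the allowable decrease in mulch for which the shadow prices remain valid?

5.5

Binding constraints: crew, mulch. The basis is B = [[4,6],[3,5]] with det 2.
Per unit decrease in mulch, x* moves by d = (3, -2).
The basis stays optimal until walkways reaches 0; allowable decrease = 5.5 yd³.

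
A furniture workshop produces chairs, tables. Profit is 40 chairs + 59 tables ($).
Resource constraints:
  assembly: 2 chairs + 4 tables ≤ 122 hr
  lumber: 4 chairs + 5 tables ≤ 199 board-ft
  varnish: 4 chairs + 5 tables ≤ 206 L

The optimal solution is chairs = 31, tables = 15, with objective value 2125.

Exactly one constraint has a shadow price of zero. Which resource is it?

varnish

assembly: 122/122 (binding)
lumber: 199/199 (binding)
varnish: 199/206 (slack 7)
By complementary slackness, a constraint with positive slack has shadow price 0 → varnish.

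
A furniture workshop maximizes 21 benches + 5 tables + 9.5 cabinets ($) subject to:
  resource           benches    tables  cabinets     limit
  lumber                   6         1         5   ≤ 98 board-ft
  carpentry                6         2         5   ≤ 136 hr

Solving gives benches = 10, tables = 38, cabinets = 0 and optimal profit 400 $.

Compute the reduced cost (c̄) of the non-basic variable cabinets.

Both lumber and carpentry are binding at x*.
Dual feasibility on the basic columns requires 6·y_lumber + 6·y_carpentry = 21, 1·y_lumber + 2·y_carpentry = 5.
→ y_lumber = 2 and y_carpentry = 1.5.
Reduced cost of cabinets: c₃ − yᵀa₃ = 9.5 − (2·5 + 1.5·5) = 9.5 − 17.5 = -8.

-8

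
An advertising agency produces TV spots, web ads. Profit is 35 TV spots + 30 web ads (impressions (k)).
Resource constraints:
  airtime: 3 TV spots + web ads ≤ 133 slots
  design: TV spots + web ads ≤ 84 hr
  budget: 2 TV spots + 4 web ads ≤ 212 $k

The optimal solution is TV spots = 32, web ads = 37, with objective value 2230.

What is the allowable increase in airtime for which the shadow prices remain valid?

75

Binding constraints: airtime, budget. The basis is B = [[3,1],[2,4]] with det 10.
Per unit increase in airtime, x* moves by d = (0.4, -0.2).
The basis stays optimal until design becomes binding; allowable increase = 75 slots.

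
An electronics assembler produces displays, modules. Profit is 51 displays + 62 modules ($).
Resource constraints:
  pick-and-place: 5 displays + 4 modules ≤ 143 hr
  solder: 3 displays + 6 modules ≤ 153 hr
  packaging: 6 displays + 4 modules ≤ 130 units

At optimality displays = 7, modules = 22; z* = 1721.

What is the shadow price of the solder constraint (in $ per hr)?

7

Binding: solder and packaging. Non-binding: pick-and-place (20 unused).
By complementary slackness, y = 0 for the non-binding constraint.
The binding rows give the dual system: 3·y_solder + 6·y_packaging = 51 and 6·y_solder + 4·y_packaging = 62.
→ y_solder = 7 and y_packaging = 5.
Shadow price of solder = 7.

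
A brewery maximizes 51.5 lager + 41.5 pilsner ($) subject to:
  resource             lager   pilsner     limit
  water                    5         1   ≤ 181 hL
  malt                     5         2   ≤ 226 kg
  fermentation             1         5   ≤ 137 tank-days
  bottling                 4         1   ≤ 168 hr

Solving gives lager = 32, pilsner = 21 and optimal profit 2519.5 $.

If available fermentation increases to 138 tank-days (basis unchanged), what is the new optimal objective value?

At the optimum: water uses 181 of 181 (binding); malt uses 202 of 226 (slack = 24); fermentation uses 137 of 137 (binding); bottling uses 149 of 168 (slack = 19).
Slack constraints have shadow price 0 (complementary slackness).
Dual feasibility on the basic columns requires 5·y_water + 1·y_fermentation = 51.5, 1·y_water + 5·y_fermentation = 41.5.
→ y_water = 9 and y_fermentation = 6.5.
Δz = y_fermentation·Δb = 6.5 × (1) = 6.5, so new z* = 2519.5 + 6.5 = 2526.

2526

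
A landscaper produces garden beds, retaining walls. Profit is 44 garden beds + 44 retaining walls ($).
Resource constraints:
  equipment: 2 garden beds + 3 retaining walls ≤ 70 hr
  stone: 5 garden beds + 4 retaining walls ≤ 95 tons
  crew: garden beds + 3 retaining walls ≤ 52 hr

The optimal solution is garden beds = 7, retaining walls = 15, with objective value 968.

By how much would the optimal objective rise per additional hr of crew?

At the optimum: equipment uses 59 of 70 (slack = 11); stone uses 95 of 95 (binding); crew uses 52 of 52 (binding).
Since equipment is not tight, its dual is 0.
The binding rows give the dual system: 5·y_stone + 1·y_crew = 44 and 4·y_stone + 3·y_crew = 44.
Solving: y_stone = 8, y_crew = 4.
Shadow price of crew = 4.

4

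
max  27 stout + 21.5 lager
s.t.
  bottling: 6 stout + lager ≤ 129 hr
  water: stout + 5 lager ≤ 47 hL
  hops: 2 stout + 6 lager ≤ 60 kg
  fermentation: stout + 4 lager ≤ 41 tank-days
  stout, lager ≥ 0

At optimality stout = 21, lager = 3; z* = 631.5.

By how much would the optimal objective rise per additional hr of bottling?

At the optimum: bottling uses 129 of 129 (binding); water uses 36 of 47 (slack = 11); hops uses 60 of 60 (binding); fermentation uses 33 of 41 (slack = 8).
Slack constraints have shadow price 0 (complementary slackness).
From A_Bᵀ y = c: 6·y_bottling + 2·y_hops = 27; 1·y_bottling + 6·y_hops = 21.5.
Solving: y_bottling = 3.5, y_hops = 3.
Shadow price of bottling = 3.5.

3.5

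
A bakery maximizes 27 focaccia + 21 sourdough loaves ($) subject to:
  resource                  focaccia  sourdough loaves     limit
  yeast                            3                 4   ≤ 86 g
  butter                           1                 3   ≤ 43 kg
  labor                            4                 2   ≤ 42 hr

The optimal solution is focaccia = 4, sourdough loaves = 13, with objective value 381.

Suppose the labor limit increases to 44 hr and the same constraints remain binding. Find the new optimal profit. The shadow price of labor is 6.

393

Δb = 2, so new z* = 381 + (6)·(2) = 381 + 12 = 393.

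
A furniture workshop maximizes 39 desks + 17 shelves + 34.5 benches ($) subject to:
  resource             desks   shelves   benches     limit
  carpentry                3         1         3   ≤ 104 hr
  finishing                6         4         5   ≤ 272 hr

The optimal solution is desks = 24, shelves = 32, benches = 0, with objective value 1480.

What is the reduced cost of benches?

-2.5

At the optimum: carpentry uses 104 of 104 (binding); finishing uses 272 of 272 (binding).
The binding rows give the dual system: 3·y_carpentry + 6·y_finishing = 39 and 1·y_carpentry + 4·y_finishing = 17.
Solving: y_carpentry = 9, y_finishing = 2.
Reduced cost of benches: c₃ − yᵀa₃ = 34.5 − (9·3 + 2·5) = 34.5 − 37 = -2.5.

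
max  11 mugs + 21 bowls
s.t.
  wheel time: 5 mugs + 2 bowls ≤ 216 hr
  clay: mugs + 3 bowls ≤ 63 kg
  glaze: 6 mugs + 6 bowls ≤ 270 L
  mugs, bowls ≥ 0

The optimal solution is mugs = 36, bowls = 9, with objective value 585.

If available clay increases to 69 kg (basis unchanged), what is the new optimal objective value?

Check each constraint at x*: wheel time 198/216 (slack 18); clay 63/63 (tight); glaze 270/270 (tight).
By complementary slackness, y = 0 for the non-binding constraint.
Dual feasibility on the basic columns requires 1·y_clay + 6·y_glaze = 11, 3·y_clay + 6·y_glaze = 21.
This yields shadow prices y_clay = 5, y_glaze = 1.
Δz = y_clay·Δb = 5 × (6) = 30, so new z* = 585 + 30 = 615.

615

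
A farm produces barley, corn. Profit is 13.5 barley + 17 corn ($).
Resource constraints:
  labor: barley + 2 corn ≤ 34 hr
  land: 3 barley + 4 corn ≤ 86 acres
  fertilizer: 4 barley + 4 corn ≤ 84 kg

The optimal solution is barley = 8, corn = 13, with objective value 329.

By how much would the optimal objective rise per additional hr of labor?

3.5

At the optimum: labor uses 34 of 34 (binding); land uses 76 of 86 (slack = 10); fertilizer uses 84 of 84 (binding).
Slack constraints have shadow price 0 (complementary slackness).
The binding rows give the dual system: 1·y_labor + 4·y_fertilizer = 13.5 and 2·y_labor + 4·y_fertilizer = 17.
→ y_labor = 3.5 and y_fertilizer = 2.5.
Shadow price of labor = 3.5.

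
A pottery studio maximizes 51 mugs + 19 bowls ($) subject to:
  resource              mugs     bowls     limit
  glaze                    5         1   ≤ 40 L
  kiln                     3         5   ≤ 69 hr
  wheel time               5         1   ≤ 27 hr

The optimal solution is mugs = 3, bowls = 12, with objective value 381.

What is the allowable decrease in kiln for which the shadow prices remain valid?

Binding constraints: kiln, wheel time. The basis is B = [[3,5],[5,1]] with det -22.
Per unit decrease in kiln, x* moves by d = (0.0455, -0.2273).
The basis stays optimal until bowls reaches 0; allowable decrease = 52.8 hr.

52.8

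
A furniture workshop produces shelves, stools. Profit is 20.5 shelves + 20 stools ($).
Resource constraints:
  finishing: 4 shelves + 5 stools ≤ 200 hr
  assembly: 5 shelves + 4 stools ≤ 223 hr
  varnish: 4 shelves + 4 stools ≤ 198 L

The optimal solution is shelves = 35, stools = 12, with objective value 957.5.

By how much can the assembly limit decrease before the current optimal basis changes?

63

Binding constraints: finishing, assembly. The basis is B = [[4,5],[5,4]] with det -9.
Per unit decrease in assembly, x* moves by d = (-0.5556, 0.4444).
The basis stays optimal until shelves reaches 0; allowable decrease = 63 hr.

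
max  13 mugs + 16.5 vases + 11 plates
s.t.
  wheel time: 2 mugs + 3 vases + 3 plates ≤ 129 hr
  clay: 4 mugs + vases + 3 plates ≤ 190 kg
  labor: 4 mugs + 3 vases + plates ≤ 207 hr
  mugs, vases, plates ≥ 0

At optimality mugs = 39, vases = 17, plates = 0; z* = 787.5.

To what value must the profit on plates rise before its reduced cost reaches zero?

Binding: wheel time and labor. Non-binding: clay (17 unused).
By complementary slackness, y = 0 for the non-binding constraint.
From A_Bᵀ y = c: 2·y_wheel time + 4·y_labor = 13; 3·y_wheel time + 3·y_labor = 16.5.
Solving: y_wheel time = 4.5, y_labor = 1.
plates enters the basis when its profit ≥ yᵀa₃ = 4.5·3 + 1·1 = 14.5.

14.5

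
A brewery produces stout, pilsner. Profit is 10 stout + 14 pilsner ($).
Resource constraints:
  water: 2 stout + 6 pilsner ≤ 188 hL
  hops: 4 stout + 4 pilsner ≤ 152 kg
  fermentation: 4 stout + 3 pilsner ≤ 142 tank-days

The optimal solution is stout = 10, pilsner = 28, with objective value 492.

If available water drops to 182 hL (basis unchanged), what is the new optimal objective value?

At the optimum: water uses 188 of 188 (binding); hops uses 152 of 152 (binding); fermentation uses 124 of 142 (slack = 18).
By complementary slackness, y = 0 for the non-binding constraint.
Dual feasibility on the basic columns requires 2·y_water + 4·y_hops = 10, 6·y_water + 4·y_hops = 14.
This yields shadow prices y_water = 1, y_hops = 2.
Δz = y_water·Δb = 1 × (-6) = -6, so new z* = 492 − 6 = 486.

486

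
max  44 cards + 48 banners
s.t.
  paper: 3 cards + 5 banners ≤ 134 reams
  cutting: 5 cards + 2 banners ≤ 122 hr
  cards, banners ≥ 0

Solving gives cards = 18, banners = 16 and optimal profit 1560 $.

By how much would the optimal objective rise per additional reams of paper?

At the optimum: paper uses 134 of 134 (binding); cutting uses 122 of 122 (binding).
The binding rows give the dual system: 3·y_paper + 5·y_cutting = 44 and 5·y_paper + 2·y_cutting = 48.
→ y_paper = 8 and y_cutting = 4.
Shadow price of paper = 8.

8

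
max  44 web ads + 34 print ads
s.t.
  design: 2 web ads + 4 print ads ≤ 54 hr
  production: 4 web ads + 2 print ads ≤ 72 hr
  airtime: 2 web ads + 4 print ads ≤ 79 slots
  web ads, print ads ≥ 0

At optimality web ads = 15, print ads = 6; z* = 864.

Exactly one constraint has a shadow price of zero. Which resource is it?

design: 54/54 (binding)
production: 72/72 (binding)
airtime: 54/79 (slack 25)
By complementary slackness, a constraint with positive slack has shadow price 0 → airtime.

airtime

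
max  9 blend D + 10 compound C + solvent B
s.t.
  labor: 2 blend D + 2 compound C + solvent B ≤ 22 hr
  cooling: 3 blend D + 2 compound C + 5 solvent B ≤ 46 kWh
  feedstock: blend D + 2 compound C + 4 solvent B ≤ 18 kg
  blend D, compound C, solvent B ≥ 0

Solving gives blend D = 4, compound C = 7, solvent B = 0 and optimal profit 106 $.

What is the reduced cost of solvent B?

Check each constraint at x*: labor 22/22 (tight); cooling 26/46 (slack 20); feedstock 18/18 (tight).
Since cooling is not tight, its dual is 0.
Dual feasibility on the basic columns requires 2·y_labor + 1·y_feedstock = 9, 2·y_labor + 2·y_feedstock = 10.
Solving: y_labor = 4, y_feedstock = 1.
Reduced cost of solvent B: c₃ − yᵀa₃ = 1 − (4·1 + 1·4) = 1 − 8 = -7.

-7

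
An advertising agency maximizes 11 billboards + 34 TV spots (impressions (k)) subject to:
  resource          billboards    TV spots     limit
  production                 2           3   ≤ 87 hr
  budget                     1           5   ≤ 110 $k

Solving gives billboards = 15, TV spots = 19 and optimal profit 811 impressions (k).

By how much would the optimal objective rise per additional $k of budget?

At the optimum: production uses 87 of 87 (binding); budget uses 110 of 110 (binding).
Dual feasibility on the basic columns requires 2·y_production + 1·y_budget = 11, 3·y_production + 5·y_budget = 34.
This yields shadow prices y_production = 3, y_budget = 5.
Shadow price of budget = 5.

5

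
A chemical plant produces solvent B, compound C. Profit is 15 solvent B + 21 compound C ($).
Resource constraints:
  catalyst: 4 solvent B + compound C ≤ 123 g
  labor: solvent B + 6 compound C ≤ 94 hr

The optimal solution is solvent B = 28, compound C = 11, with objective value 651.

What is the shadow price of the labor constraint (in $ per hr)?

At the optimum: catalyst uses 123 of 123 (binding); labor uses 94 of 94 (binding).
The binding rows give the dual system: 4·y_catalyst + 1·y_labor = 15 and 1·y_catalyst + 6·y_labor = 21.
This yields shadow prices y_catalyst = 3, y_labor = 3.
Shadow price of labor = 3.

3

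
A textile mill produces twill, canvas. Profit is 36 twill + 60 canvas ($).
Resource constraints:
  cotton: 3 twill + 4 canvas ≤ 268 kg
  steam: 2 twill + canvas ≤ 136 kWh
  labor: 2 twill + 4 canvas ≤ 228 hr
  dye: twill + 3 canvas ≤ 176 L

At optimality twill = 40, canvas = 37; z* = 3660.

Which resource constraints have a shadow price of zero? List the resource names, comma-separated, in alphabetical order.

dye, steam

cotton: 268/268 (binding)
steam: 117/136 (slack 19)
labor: 228/228 (binding)
dye: 151/176 (slack 25)
By complementary slackness, a constraint with positive slack has shadow price 0 → dye, steam.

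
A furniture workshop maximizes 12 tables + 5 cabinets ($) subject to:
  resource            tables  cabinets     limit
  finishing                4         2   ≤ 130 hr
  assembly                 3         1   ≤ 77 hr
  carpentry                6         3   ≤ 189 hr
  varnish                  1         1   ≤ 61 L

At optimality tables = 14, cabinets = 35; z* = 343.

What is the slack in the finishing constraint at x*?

finishing used = 4·14 + 2·35 = 126; slack = 130 − 126 = 4.

4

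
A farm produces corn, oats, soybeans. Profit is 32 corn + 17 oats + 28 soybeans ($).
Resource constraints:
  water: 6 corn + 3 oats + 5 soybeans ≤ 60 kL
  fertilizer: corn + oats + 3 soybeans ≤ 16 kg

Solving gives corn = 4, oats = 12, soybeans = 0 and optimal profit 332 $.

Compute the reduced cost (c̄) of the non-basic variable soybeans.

-3

Both water and fertilizer are binding at x*.
Dual feasibility on the basic columns requires 6·y_water + 1·y_fertilizer = 32, 3·y_water + 1·y_fertilizer = 17.
→ y_water = 5 and y_fertilizer = 2.
Reduced cost of soybeans: c₃ − yᵀa₃ = 28 − (5·5 + 2·3) = 28 − 31 = -3.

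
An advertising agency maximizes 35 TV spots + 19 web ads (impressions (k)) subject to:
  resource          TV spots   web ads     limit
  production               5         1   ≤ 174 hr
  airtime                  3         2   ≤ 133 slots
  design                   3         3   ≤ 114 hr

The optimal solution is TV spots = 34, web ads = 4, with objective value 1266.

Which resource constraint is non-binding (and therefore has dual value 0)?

airtime

production: 174/174 (binding)
airtime: 110/133 (slack 23)
design: 114/114 (binding)
By complementary slackness, a constraint with positive slack has shadow price 0 → airtime.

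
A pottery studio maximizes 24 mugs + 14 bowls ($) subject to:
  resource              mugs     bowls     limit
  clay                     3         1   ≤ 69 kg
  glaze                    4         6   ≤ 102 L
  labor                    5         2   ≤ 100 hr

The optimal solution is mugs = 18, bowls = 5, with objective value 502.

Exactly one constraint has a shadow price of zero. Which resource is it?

clay

clay: 59/69 (slack 10)
glaze: 102/102 (binding)
labor: 100/100 (binding)
By complementary slackness, a constraint with positive slack has shadow price 0 → clay.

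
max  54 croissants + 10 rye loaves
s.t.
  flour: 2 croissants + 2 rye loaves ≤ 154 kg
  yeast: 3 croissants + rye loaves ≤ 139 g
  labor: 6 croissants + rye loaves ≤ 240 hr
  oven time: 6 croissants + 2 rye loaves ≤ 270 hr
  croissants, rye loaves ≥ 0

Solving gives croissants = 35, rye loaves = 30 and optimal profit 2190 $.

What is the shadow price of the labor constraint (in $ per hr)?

8

Binding: labor and oven time. Non-binding: flour (24 unused), yeast (4 unused).
Slack constraints have shadow price 0 (complementary slackness).
The binding rows give the dual system: 6·y_labor + 6·y_oven time = 54 and 1·y_labor + 2·y_oven time = 10.
→ y_labor = 8 and y_oven time = 1.
Shadow price of labor = 8.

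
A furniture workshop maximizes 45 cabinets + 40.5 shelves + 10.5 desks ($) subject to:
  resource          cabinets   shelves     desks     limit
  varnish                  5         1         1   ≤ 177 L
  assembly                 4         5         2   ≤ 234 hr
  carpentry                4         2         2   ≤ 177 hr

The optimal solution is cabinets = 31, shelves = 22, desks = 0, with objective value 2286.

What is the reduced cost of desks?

-7.5

At the optimum: varnish uses 177 of 177 (binding); assembly uses 234 of 234 (binding); carpentry uses 168 of 177 (slack = 9).
By complementary slackness, y = 0 for the non-binding constraint.
From A_Bᵀ y = c: 5·y_varnish + 4·y_assembly = 45; 1·y_varnish + 5·y_assembly = 40.5.
Solving: y_varnish = 3, y_assembly = 7.5.
Reduced cost of desks: c₃ − yᵀa₃ = 10.5 − (3·1 + 7.5·2) = 10.5 − 18 = -7.5.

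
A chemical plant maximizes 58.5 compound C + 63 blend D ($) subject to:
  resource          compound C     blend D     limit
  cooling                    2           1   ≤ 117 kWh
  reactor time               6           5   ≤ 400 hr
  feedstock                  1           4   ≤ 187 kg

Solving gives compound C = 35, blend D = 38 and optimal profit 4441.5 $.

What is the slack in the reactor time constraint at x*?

0

reactor time used = 6·35 + 5·38 = 400; slack = 400 − 400 = 0.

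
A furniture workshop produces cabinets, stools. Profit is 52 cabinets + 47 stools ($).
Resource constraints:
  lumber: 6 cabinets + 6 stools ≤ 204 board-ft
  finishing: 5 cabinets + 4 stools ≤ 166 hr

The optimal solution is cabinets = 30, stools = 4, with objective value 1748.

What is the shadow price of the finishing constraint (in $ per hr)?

5

Check each constraint at x*: lumber 204/204 (tight); finishing 166/166 (tight).
Dual feasibility on the basic columns requires 6·y_lumber + 5·y_finishing = 52, 6·y_lumber + 4·y_finishing = 47.
→ y_lumber = 4.5 and y_finishing = 5.
Shadow price of finishing = 5.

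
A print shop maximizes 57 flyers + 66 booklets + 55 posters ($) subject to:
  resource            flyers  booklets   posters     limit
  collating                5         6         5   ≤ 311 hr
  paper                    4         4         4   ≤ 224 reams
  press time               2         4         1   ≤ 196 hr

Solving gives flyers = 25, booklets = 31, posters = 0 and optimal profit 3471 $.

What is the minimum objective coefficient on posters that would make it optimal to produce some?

57

At the optimum: collating uses 311 of 311 (binding); paper uses 224 of 224 (binding); press time uses 174 of 196 (slack = 22).
Slack constraints have shadow price 0 (complementary slackness).
The binding rows give the dual system: 5·y_collating + 4·y_paper = 57 and 6·y_collating + 4·y_paper = 66.
This yields shadow prices y_collating = 9, y_paper = 3.
posters enters the basis when its profit ≥ yᵀa₃ = 9·5 + 3·4 = 57.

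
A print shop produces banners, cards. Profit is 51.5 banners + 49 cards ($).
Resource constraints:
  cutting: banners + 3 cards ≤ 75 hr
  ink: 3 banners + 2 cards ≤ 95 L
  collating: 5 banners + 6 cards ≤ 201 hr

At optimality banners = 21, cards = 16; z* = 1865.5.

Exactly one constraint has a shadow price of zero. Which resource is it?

cutting

cutting: 69/75 (slack 6)
ink: 95/95 (binding)
collating: 201/201 (binding)
By complementary slackness, a constraint with positive slack has shadow price 0 → cutting.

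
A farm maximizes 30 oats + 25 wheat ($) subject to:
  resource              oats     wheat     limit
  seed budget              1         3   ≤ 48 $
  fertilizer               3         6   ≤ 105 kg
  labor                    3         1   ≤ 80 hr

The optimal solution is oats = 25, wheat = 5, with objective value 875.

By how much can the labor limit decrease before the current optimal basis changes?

Binding constraints: fertilizer, labor. The basis is B = [[3,6],[3,1]] with det -15.
Per unit decrease in labor, x* moves by d = (-0.4, 0.2).
The basis stays optimal until seed budget becomes binding; allowable decrease = 40 hr.

40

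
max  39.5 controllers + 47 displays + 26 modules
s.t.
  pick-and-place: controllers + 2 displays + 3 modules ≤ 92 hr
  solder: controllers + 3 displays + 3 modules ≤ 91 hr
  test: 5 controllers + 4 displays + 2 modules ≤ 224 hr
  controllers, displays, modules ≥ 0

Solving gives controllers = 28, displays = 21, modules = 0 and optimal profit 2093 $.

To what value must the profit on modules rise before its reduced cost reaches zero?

Check each constraint at x*: pick-and-place 70/92 (slack 22); solder 91/91 (tight); test 224/224 (tight).
Since pick-and-place is not tight, its dual is 0.
The binding rows give the dual system: 1·y_solder + 5·y_test = 39.5 and 3·y_solder + 4·y_test = 47.
→ y_solder = 7 and y_test = 6.5.
modules enters the basis when its profit ≥ yᵀa₃ = 7·3 + 6.5·2 = 34.

34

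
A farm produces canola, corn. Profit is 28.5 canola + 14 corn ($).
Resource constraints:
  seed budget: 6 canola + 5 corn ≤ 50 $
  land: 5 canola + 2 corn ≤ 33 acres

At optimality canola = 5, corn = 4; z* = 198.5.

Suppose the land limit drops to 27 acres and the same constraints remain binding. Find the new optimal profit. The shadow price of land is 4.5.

Δb = -6, so new z* = 198.5 + (4.5)·(-6) = 198.5 − 27 = 171.5.

171.5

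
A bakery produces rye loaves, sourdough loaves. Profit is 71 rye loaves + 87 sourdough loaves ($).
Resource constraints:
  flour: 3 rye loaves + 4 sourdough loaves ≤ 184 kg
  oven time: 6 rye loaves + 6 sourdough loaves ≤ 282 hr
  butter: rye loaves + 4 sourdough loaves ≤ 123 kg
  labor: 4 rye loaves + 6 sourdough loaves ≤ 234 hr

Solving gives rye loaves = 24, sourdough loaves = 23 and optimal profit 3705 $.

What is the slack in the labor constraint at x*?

0

labor used = 4·24 + 6·23 = 234; slack = 234 − 234 = 0.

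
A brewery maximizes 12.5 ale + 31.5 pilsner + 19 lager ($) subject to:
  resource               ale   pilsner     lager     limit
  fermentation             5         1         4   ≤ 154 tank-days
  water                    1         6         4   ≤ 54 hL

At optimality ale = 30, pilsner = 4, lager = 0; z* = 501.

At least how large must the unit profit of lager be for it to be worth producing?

At the optimum: fermentation uses 154 of 154 (binding); water uses 54 of 54 (binding).
Dual feasibility on the basic columns requires 5·y_fermentation + 1·y_water = 12.5, 1·y_fermentation + 6·y_water = 31.5.
This yields shadow prices y_fermentation = 1.5, y_water = 5.
lager enters the basis when its profit ≥ yᵀa₃ = 1.5·4 + 5·4 = 26.

26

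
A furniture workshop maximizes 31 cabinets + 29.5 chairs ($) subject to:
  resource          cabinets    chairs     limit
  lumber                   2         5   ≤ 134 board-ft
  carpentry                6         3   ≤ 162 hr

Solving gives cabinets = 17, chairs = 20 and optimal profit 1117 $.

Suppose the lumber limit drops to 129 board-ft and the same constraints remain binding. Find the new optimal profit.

Check each constraint at x*: lumber 134/134 (tight); carpentry 162/162 (tight).
The binding rows give the dual system: 2·y_lumber + 6·y_carpentry = 31 and 5·y_lumber + 3·y_carpentry = 29.5.
→ y_lumber = 3.5 and y_carpentry = 4.
Δz = y_lumber·Δb = 3.5 × (-5) = -17.5, so new z* = 1117 − 17.5 = 1099.5.

1099.5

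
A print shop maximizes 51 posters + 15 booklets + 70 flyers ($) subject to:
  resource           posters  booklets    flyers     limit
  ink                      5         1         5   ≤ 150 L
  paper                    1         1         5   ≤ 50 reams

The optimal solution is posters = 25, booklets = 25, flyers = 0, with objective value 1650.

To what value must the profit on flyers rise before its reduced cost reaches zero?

Both ink and paper are binding at x*.
From A_Bᵀ y = c: 5·y_ink + 1·y_paper = 51; 1·y_ink + 1·y_paper = 15.
Solving: y_ink = 9, y_paper = 6.
flyers enters the basis when its profit ≥ yᵀa₃ = 9·5 + 6·5 = 75.

75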